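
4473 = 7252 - 2779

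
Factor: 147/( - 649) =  - 3^1 * 7^2*11^(-1 )*59^ ( - 1)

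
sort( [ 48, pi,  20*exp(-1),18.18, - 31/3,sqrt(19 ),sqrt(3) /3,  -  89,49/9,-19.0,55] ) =[ - 89,-19.0, -31/3 , sqrt ( 3) /3, pi , sqrt(19), 49/9,20*exp(  -  1),  18.18,48,55]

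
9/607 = 9/607 =0.01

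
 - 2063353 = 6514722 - 8578075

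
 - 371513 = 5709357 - 6080870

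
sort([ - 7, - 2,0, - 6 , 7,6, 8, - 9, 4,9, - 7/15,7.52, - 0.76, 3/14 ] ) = [-9, - 7, - 6, - 2, - 0.76,-7/15,0, 3/14,4,6,7, 7.52,8,  9]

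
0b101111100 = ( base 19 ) 110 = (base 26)EG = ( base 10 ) 380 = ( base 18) 132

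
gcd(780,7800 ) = 780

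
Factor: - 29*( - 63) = 1827 = 3^2*7^1*29^1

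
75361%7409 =1271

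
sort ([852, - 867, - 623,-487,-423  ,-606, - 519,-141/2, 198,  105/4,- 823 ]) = [-867, - 823,  -  623,  -  606 , - 519 ,-487, - 423, - 141/2,105/4,198,852]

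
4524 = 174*26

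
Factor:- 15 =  - 3^1 * 5^1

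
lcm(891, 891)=891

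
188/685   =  188/685 = 0.27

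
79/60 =1 + 19/60=   1.32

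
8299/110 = 75 + 49/110=   75.45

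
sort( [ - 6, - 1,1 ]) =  [ - 6, - 1,1]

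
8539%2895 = 2749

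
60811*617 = 37520387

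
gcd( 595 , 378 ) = 7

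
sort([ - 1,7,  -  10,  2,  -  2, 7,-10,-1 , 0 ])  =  [ - 10,-10,-2, -1, -1, 0, 2, 7,  7 ] 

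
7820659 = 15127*517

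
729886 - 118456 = 611430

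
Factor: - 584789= - 584789^1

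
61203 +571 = 61774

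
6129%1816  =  681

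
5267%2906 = 2361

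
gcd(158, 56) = 2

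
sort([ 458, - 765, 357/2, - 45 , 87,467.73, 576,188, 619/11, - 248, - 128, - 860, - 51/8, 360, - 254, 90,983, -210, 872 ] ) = [-860 ,-765,-254, - 248 ,-210  , - 128, - 45, - 51/8, 619/11, 87, 90, 357/2 , 188,360, 458, 467.73, 576,872, 983 ]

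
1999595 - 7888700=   -5889105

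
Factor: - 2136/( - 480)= 89/20 = 2^(-2) * 5^(  -  1) * 89^1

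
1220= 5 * 244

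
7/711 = 7/711 = 0.01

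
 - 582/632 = - 1+ 25/316= - 0.92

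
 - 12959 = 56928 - 69887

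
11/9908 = 11/9908 = 0.00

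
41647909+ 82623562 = 124271471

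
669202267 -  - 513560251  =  1182762518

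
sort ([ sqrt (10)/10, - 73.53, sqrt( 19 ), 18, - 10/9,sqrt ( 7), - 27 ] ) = [ - 73.53, - 27, - 10/9, sqrt(10) /10, sqrt( 7 ), sqrt (19 ), 18]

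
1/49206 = 1/49206 = 0.00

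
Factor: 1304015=5^1*31^1 * 47^1*179^1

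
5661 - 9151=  - 3490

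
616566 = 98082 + 518484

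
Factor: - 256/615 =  - 2^8*3^( - 1)*5^(  -  1)*41^ (-1 ) 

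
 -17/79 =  - 1 + 62/79 = - 0.22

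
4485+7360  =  11845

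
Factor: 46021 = 46021^1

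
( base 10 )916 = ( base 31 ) TH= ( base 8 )1624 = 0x394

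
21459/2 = 21459/2 = 10729.50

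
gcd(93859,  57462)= 1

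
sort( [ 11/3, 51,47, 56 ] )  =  [ 11/3, 47, 51, 56 ] 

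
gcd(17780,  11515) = 35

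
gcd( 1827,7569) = 261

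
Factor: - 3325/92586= -2^ ( - 1)*3^( - 1)*5^2*7^1*13^( - 1) * 19^1*1187^(-1) 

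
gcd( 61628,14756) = 868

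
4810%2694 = 2116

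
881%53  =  33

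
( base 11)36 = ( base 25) 1e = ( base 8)47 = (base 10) 39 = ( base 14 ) 2b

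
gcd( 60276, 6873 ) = 3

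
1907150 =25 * 76286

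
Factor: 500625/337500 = 2^(-2)* 3^( - 1)*5^( - 1)*89^1 = 89/60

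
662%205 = 47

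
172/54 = 3 + 5/27= 3.19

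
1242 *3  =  3726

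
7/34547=7/34547 =0.00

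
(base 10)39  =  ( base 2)100111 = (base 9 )43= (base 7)54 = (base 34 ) 15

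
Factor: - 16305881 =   -  821^1*19861^1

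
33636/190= 16818/95= 177.03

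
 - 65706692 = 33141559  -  98848251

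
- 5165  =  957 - 6122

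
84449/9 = 84449/9 = 9383.22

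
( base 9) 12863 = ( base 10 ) 8724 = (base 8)21024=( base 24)f3c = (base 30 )9KO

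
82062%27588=26886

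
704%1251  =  704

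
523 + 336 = 859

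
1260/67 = 18+54/67 = 18.81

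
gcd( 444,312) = 12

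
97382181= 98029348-647167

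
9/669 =3/223 = 0.01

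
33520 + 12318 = 45838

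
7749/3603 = 2 + 181/1201 = 2.15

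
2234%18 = 2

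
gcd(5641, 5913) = 1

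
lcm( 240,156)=3120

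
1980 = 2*990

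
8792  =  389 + 8403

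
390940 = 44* 8885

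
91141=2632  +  88509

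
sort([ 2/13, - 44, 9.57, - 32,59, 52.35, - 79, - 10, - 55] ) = [-79, - 55, - 44, - 32, - 10,2/13,9.57,52.35,59]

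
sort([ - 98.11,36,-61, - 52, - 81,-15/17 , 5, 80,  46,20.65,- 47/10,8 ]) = [ -98.11, - 81 , - 61,-52, - 47/10,-15/17, 5,8,20.65, 36, 46,  80]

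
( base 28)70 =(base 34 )5Q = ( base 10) 196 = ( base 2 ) 11000100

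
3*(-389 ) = - 1167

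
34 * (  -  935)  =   - 31790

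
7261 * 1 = 7261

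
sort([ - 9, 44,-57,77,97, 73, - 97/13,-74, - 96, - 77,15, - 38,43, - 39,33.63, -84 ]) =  [ - 96, -84, - 77,-74, - 57, - 39, - 38,-9,  -  97/13, 15,33.63,43, 44,73, 77, 97]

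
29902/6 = 4983 + 2/3 = 4983.67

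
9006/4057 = 2 + 892/4057  =  2.22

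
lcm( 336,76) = 6384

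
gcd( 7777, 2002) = 77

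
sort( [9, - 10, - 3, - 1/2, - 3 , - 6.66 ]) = [ - 10,-6.66, -3, - 3, - 1/2,9]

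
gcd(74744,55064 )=8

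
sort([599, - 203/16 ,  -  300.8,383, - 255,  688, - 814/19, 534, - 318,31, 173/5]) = [ - 318, - 300.8,- 255,  -  814/19, - 203/16, 31, 173/5, 383, 534,  599,688]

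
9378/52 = 4689/26 = 180.35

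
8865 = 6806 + 2059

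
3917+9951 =13868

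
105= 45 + 60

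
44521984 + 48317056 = 92839040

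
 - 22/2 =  - 11 = -  11.00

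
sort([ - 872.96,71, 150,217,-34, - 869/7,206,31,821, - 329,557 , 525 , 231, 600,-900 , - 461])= [ - 900,- 872.96,-461, - 329, - 869/7, -34,31,71,150,206, 217,231, 525, 557 , 600,821 ]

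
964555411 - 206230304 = 758325107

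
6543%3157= 229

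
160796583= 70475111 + 90321472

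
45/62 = 45/62 = 0.73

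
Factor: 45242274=2^1*3^1*7^1 * 11^1*97927^1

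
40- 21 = 19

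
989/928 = 1 + 61/928= 1.07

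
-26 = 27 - 53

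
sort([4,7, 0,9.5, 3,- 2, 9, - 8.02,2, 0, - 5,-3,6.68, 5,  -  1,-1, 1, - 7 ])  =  [ - 8.02, - 7, -5, - 3, - 2, -1  , - 1, 0, 0,  1, 2, 3,4, 5, 6.68,7,9,9.5]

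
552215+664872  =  1217087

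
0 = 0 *1240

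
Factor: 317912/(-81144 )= -811/207 = -3^( - 2 )*23^(- 1)*811^1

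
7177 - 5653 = 1524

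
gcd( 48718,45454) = 2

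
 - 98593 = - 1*98593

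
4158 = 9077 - 4919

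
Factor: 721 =7^1*103^1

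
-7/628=  -  7/628=-  0.01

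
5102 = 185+4917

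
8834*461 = 4072474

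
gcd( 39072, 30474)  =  6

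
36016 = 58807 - 22791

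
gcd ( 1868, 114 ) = 2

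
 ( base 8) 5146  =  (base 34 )2AA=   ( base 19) 772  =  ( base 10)2662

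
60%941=60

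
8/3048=1/381 = 0.00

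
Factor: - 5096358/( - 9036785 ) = 2^1 * 3^4*5^( - 1)*163^1*193^1 * 1807357^( - 1 )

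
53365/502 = 106 + 153/502 = 106.30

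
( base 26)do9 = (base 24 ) G8D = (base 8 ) 22315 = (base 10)9421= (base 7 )36316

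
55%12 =7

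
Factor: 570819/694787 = 3^1*1277^1*4663^( - 1) = 3831/4663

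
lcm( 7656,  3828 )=7656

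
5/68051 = 5/68051 =0.00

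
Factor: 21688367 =19^1* 61^1 * 18713^1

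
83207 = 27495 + 55712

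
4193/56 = 599/8 = 74.88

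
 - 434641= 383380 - 818021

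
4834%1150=234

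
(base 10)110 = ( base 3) 11002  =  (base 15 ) 75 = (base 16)6E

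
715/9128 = 715/9128 =0.08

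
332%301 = 31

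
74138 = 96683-22545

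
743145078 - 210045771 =533099307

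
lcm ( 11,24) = 264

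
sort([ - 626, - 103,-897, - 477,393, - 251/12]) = [ - 897, - 626, - 477, - 103, - 251/12,393]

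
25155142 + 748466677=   773621819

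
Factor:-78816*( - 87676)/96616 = 2^4*3^1*13^(-1 )*23^1*821^1*929^(  -  1) *953^1 = 863783952/12077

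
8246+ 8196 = 16442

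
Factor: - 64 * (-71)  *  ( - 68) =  - 2^8 *17^1*71^1= - 308992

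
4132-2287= 1845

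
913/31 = 29 + 14/31= 29.45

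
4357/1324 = 4357/1324 =3.29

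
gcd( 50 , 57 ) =1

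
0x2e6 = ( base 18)254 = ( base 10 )742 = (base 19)211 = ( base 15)347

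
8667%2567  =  966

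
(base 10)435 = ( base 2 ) 110110011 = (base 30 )EF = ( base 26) GJ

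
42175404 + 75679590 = 117854994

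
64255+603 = 64858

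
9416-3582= 5834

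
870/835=174/167 = 1.04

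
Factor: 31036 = 2^2*7759^1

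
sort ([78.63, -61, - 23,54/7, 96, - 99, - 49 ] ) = [ -99, - 61, - 49,-23, 54/7,78.63,96]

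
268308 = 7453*36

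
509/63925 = 509/63925 =0.01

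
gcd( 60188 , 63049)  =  1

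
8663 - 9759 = -1096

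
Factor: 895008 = 2^5*3^1*9323^1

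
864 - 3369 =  - 2505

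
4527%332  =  211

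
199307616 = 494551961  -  295244345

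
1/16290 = 1/16290 = 0.00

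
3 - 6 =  - 3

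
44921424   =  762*58952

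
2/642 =1/321 = 0.00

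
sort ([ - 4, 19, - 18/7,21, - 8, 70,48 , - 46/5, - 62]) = [-62,  -  46/5, - 8,-4, - 18/7, 19,21, 48, 70 ] 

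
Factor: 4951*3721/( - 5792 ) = -18422671/5792 = - 2^ (-5) * 61^2*181^(-1 )*4951^1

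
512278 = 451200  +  61078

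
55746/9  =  6194=6194.00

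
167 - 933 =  - 766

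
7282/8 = 910 + 1/4 = 910.25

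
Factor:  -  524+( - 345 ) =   -  869 = - 11^1 * 79^1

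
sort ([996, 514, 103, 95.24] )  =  [95.24,103, 514, 996 ] 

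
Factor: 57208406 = 2^1*23^1*59^1 * 107^1*197^1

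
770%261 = 248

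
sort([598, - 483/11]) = [ - 483/11, 598 ]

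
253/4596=253/4596 = 0.06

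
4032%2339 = 1693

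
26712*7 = 186984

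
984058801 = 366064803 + 617993998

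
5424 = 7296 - 1872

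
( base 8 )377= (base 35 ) 7A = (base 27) 9c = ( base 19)D8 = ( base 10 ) 255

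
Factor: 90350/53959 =2^1*5^2*13^1*139^1*53959^ ( - 1) 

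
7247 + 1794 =9041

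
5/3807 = 5/3807 = 0.00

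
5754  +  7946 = 13700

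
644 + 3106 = 3750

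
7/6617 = 7/6617= 0.00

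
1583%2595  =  1583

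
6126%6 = 0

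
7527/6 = 2509/2 = 1254.50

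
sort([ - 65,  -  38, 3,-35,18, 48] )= [ - 65, - 38, - 35,3,18, 48]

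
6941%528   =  77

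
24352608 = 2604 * 9352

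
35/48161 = 35/48161 = 0.00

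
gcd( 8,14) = 2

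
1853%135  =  98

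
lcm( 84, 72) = 504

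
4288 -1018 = 3270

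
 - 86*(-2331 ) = 200466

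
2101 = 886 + 1215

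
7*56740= 397180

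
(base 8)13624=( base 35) 4WG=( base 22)ca8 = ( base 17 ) 13F1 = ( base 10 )6036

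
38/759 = 38/759 = 0.05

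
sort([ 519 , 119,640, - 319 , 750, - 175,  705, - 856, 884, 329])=[ - 856, - 319, -175,  119, 329,  519,640,705,750, 884 ]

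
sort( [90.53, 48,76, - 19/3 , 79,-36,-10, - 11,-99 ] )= [ - 99, - 36, - 11, - 10 , - 19/3 , 48, 76,79,90.53 ]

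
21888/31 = 21888/31 = 706.06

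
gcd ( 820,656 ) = 164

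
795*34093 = 27103935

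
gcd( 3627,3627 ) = 3627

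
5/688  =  5/688 = 0.01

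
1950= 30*65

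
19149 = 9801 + 9348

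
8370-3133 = 5237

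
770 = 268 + 502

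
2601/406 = 2601/406 = 6.41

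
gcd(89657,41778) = 1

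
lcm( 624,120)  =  3120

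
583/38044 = 583/38044=0.02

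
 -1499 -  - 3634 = 2135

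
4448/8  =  556 = 556.00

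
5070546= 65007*78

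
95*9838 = 934610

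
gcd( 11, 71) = 1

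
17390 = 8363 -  - 9027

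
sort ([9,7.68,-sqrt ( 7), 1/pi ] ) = [ - sqrt( 7),1/pi, 7.68, 9]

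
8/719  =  8/719 = 0.01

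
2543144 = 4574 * 556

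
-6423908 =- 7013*916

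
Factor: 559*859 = 480181 = 13^1*43^1*859^1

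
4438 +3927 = 8365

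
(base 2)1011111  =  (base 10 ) 95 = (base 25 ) 3K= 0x5f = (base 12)7B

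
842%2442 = 842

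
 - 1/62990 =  - 1 + 62989/62990=-0.00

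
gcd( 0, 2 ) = 2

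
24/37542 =4/6257 =0.00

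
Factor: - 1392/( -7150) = 2^3*3^1*5^( - 2 )*11^(-1)*13^ (- 1)*29^1 = 696/3575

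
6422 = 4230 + 2192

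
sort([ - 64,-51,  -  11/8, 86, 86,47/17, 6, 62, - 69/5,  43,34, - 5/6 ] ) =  [- 64, - 51,- 69/5, - 11/8, -5/6 , 47/17, 6,34, 43,62 , 86, 86]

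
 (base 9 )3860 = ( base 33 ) 2li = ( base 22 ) 5L7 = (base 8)5511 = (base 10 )2889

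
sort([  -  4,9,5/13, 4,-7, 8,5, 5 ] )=[-7, -4,5/13, 4, 5,5,8,9 ]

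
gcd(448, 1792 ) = 448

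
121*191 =23111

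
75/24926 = 75/24926 = 0.00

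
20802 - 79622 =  - 58820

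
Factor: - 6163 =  - 6163^1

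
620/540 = 1+4/27 = 1.15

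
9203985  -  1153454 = 8050531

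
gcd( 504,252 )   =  252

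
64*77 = 4928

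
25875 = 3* 8625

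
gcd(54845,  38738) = 7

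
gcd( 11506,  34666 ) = 2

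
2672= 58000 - 55328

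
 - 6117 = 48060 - 54177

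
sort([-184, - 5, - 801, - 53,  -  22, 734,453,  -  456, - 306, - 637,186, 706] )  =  [ - 801,-637,-456, -306, - 184, - 53,  -  22,-5, 186 , 453,706, 734]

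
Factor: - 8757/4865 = - 3^2*5^ ( -1 ) = - 9/5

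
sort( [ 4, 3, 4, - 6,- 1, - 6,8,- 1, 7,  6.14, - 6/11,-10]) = [ - 10, - 6,-6, - 1,-1,- 6/11,3 , 4 , 4,6.14, 7,8]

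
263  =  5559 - 5296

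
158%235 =158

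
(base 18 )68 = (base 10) 116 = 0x74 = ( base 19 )62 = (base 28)44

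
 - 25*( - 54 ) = 1350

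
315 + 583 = 898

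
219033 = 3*73011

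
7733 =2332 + 5401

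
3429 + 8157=11586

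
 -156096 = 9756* ( - 16) 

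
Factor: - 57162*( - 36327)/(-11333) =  - 2^1*3^2 * 1361^1*1619^ (  -  1)*12109^1 = - 296646282/1619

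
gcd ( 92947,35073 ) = 1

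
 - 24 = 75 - 99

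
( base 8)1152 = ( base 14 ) 322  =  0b1001101010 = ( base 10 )618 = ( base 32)ja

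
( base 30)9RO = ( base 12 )5206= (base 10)8934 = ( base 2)10001011100110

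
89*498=44322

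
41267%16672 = 7923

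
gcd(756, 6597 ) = 9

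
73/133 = 73/133 = 0.55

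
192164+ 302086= 494250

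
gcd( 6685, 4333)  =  7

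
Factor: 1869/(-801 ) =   -  3^( - 1)*7^1= - 7/3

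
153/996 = 51/332 = 0.15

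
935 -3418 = -2483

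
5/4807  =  5/4807 = 0.00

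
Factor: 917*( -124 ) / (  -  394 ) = 56854/197 = 2^1*7^1*31^1 * 131^1*197^ ( - 1)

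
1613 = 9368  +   -7755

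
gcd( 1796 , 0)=1796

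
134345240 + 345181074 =479526314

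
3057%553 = 292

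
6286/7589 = 6286/7589 = 0.83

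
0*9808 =0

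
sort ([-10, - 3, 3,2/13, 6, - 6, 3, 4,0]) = [ -10, - 6 , - 3, 0, 2/13, 3,  3,4, 6 ]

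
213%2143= 213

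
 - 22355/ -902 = 22355/902 = 24.78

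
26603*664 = 17664392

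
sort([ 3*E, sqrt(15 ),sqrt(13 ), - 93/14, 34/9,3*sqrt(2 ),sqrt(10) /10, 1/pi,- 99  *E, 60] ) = [-99*E,-93/14,sqrt(10 ) /10,1/pi, sqrt( 13),34/9,sqrt(15),3*sqrt(2 ),3 * E, 60 ] 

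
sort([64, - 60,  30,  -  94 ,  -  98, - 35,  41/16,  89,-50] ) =[-98, - 94,- 60, - 50, - 35,41/16 , 30,64, 89]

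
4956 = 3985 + 971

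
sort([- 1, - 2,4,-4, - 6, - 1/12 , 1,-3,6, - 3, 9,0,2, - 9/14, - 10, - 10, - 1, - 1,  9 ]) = [ - 10,- 10, - 6, - 4,-3, - 3, - 2,  -  1, - 1, - 1, - 9/14, - 1/12, 0, 1,2,4,  6, 9,9]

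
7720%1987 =1759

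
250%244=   6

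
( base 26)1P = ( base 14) 39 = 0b110011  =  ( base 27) 1o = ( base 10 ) 51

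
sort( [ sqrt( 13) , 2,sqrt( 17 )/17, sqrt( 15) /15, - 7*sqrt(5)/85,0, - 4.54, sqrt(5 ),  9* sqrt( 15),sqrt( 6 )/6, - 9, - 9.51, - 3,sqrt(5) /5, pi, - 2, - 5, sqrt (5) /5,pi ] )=[ - 9.51, - 9, - 5,-4.54, - 3, - 2, - 7*sqrt( 5) /85, 0,  sqrt( 17 ) /17,sqrt(15) /15,sqrt( 6 )/6,  sqrt(5) /5,  sqrt(5 )/5, 2, sqrt( 5 ),pi,pi, sqrt( 13),9 * sqrt( 15)]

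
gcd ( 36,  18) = 18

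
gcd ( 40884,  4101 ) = 3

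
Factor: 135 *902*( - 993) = - 120917610 = -2^1 *3^4*5^1 * 11^1 * 41^1*331^1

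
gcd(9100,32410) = 70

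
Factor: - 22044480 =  - 2^6*3^1 * 5^1 * 22963^1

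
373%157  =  59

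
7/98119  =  1/14017 = 0.00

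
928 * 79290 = 73581120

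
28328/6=4721 + 1/3 = 4721.33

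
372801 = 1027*363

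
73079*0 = 0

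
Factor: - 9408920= - 2^3*5^1*71^1*  3313^1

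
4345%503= 321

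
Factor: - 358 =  - 2^1*179^1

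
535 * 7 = 3745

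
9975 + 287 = 10262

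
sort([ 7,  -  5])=[ - 5, 7 ]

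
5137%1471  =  724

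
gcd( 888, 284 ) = 4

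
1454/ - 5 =  -  1454/5  =  - 290.80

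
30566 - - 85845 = 116411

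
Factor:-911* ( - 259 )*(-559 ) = - 131895491 = - 7^1*13^1 * 37^1*43^1*911^1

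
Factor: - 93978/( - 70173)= 2^1*3^( -1 )*113^(-1)*227^1= 454/339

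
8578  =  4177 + 4401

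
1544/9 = 1544/9 = 171.56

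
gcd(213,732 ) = 3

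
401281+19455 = 420736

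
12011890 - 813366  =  11198524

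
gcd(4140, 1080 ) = 180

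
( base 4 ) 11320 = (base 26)EC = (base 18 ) 12g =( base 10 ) 376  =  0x178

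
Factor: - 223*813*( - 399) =3^2*7^1*19^1*223^1*271^1 =72338301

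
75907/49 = 75907/49 = 1549.12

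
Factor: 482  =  2^1*241^1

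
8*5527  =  44216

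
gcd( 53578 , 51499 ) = 7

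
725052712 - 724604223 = 448489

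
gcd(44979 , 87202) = 1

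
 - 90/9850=- 9/985=   -  0.01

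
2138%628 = 254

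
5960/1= 5960=5960.00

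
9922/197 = 50  +  72/197 = 50.37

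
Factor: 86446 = 2^1*43223^1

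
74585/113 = 660 + 5/113 = 660.04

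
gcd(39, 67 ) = 1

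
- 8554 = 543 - 9097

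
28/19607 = 4/2801 = 0.00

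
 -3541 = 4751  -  8292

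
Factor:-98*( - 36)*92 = 2^5 * 3^2*7^2 * 23^1 =324576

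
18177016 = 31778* 572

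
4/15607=4/15607 = 0.00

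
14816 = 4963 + 9853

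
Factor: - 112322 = - 2^1*7^1*71^1 * 113^1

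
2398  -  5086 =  - 2688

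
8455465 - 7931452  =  524013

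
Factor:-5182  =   - 2^1 * 2591^1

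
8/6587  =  8/6587   =  0.00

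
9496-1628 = 7868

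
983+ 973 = 1956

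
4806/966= 801/161=4.98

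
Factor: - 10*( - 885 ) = 8850 = 2^1*3^1 * 5^2*59^1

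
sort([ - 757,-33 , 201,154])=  [  -  757, - 33,154, 201]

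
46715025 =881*53025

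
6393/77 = 83 + 2/77 = 83.03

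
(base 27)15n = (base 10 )887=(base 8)1567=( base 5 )12022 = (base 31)SJ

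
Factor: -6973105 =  - 5^1*1087^1*1283^1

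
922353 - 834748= 87605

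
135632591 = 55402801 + 80229790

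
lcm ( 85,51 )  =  255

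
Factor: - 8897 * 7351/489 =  - 3^(  -  1) * 7^1*31^1 * 41^1*163^( - 1)*7351^1 =- 65401847/489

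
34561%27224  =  7337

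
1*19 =19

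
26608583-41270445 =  - 14661862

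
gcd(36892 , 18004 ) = 4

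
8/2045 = 8/2045 = 0.00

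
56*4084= 228704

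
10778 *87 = 937686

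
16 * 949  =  15184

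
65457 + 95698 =161155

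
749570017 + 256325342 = 1005895359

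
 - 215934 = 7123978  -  7339912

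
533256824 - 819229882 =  - 285973058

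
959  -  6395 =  - 5436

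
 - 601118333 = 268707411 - 869825744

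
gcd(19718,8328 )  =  2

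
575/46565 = 115/9313 = 0.01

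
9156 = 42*218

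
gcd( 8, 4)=4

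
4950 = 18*275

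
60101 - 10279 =49822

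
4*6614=26456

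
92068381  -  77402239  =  14666142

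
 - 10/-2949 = 10/2949 = 0.00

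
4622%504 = 86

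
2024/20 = 506/5= 101.20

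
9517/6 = 1586 + 1/6 = 1586.17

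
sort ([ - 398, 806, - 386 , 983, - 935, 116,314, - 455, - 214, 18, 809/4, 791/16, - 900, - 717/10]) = [ - 935, - 900, - 455,- 398, - 386  , - 214, - 717/10,18, 791/16,116 , 809/4, 314, 806,983]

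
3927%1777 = 373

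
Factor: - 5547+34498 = 28951 = 13^1*17^1*131^1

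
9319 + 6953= 16272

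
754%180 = 34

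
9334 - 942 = 8392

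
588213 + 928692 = 1516905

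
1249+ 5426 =6675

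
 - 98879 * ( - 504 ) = 49835016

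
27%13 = 1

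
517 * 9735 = 5032995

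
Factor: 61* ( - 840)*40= -2049600 =- 2^6*3^1  *  5^2 * 7^1 *61^1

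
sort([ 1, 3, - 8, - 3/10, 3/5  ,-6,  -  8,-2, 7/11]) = [ - 8,-8,  -  6, - 2,-3/10, 3/5 , 7/11,1, 3 ]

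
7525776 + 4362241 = 11888017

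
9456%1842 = 246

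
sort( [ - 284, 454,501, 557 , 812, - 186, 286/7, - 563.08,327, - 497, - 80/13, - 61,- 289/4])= [ - 563.08, - 497, - 284, - 186,-289/4, - 61, - 80/13,  286/7,327,454,501, 557,812]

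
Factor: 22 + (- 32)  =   -10 = -2^1*5^1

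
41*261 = 10701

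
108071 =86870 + 21201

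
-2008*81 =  - 162648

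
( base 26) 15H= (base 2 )1100110111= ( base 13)4b4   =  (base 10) 823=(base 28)11B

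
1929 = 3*643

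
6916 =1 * 6916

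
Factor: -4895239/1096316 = -2^( -2)*13^(- 1)*29^(  -  1) * 53^1*727^( - 1 )*92363^1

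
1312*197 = 258464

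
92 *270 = 24840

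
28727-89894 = -61167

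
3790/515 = 758/103 = 7.36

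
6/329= 6/329 =0.02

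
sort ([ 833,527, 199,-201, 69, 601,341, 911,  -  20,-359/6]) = [-201, - 359/6, - 20, 69, 199, 341,527, 601, 833,911 ] 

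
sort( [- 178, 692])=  [-178, 692 ] 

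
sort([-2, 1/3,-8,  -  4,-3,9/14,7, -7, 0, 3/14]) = [-8,-7 , - 4, - 3, - 2 , 0,3/14, 1/3, 9/14,7] 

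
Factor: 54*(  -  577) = - 2^1*3^3*577^1 =- 31158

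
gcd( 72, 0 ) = 72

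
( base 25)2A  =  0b111100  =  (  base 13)48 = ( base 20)30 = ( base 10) 60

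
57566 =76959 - 19393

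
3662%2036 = 1626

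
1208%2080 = 1208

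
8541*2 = 17082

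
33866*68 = 2302888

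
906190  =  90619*10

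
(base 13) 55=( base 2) 1000110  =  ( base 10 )70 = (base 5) 240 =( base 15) 4a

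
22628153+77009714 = 99637867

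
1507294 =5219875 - 3712581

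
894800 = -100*(- 8948)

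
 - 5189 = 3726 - 8915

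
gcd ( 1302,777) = 21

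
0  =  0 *77603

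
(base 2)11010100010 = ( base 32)1l2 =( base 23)34j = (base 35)1di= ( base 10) 1698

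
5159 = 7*737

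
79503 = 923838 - 844335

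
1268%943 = 325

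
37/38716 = 37/38716 =0.00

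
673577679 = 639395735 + 34181944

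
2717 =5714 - 2997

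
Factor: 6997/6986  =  2^( - 1)*7^( - 1)*499^( - 1) * 6997^1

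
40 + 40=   80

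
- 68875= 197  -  69072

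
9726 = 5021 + 4705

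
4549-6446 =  - 1897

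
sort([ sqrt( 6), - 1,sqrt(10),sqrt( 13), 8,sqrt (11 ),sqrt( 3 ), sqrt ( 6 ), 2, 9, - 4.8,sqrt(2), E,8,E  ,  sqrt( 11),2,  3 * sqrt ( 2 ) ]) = [ - 4.8,-1,  sqrt( 2 ),sqrt(3 )  ,  2,2 , sqrt(6),sqrt(6),E,E, sqrt(10),sqrt(11 ), sqrt( 11 ),sqrt( 13 ), 3*sqrt( 2 ),8 , 8,9 ] 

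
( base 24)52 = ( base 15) 82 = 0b1111010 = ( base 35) 3h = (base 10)122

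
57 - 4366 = - 4309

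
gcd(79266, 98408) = 2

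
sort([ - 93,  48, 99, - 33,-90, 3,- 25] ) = [-93,-90, - 33, - 25, 3, 48, 99 ] 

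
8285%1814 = 1029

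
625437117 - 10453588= 614983529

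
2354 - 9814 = - 7460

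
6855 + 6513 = 13368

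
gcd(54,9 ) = 9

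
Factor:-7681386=-2^1*3^1*1280231^1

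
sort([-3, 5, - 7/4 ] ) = [-3,  -  7/4 , 5] 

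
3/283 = 3/283 = 0.01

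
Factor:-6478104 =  - 2^3*3^1*47^1*5743^1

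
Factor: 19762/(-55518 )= - 3^( -1)*19^( - 1 )*41^1 * 241^1*487^(  -  1 )= - 9881/27759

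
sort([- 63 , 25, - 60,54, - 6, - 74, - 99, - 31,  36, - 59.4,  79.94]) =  [  -  99, - 74, - 63, - 60, - 59.4, - 31, - 6, 25, 36, 54, 79.94 ] 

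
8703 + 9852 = 18555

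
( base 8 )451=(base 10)297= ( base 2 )100101001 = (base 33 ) 90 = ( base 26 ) BB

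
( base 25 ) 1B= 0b100100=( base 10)36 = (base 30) 16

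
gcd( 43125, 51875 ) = 625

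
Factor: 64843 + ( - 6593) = 2^1 *5^3 *233^1= 58250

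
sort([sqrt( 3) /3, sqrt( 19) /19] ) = [ sqrt(19)/19,sqrt (3 ) /3]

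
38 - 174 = -136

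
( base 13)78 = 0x63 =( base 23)47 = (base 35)2t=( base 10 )99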